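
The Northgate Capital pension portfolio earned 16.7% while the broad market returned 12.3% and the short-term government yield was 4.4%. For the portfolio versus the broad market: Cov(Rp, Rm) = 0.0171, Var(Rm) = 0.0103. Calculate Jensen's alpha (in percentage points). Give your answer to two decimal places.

β = Cov / Var = 0.0171 / 0.0103 = 1.6602
E[R] = Rf + β(Rm − Rf) = 4.4% + 1.6602 × (12.3% − 4.4%) = 17.5156%
α = Rp − E[R] = 16.7% − 17.5156% = -0.8156

-0.82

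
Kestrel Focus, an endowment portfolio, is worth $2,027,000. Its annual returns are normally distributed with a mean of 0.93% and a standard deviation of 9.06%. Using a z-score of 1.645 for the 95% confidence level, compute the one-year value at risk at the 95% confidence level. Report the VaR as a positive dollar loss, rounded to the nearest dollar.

$283,247

Return at the 95% tail: μ − z·σ = 0.93% − 1.645 × 9.06% = 0.93 − 14.9037 = -13.9737%
VaR = −(-13.9737%) × $2,027,000 = 13.9737% × $2,027,000 = $283,247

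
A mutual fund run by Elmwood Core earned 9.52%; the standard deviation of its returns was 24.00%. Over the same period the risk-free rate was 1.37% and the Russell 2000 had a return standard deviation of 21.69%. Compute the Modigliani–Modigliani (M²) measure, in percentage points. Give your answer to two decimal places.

Sharpe = (Rp − Rf) / σp = (9.52% − 1.37%) / 24.00% = 0.3396
M² = Rf + Sharpe × σm = 1.37% + 0.3396 × 21.69% = 8.7359%

8.74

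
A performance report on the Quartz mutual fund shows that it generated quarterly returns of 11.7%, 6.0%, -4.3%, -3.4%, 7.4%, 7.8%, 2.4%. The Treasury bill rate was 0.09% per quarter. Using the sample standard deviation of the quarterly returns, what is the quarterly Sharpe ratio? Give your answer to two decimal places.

0.64

Mean return r̄ = 27.60 / 7 = 3.9429%
Σ(r − r̄)² = 215.4771; sample σ = √(215.4771/6) = 5.9927%
Sharpe = (r̄ − rf) / σ = (3.9429 − 0.09) / 5.9927 = 3.8529 / 5.9927 = 0.6429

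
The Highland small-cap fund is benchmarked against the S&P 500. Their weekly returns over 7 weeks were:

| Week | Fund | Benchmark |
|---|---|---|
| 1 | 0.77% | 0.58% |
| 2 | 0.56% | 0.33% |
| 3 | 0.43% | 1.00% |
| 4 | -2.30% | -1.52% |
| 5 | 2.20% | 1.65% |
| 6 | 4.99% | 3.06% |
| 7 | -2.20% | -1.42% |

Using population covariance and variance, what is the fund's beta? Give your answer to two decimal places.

1.52

r̄p = 0.6357%,  r̄m = 0.5257%
Cov = Σ(rp − r̄p)(rm − r̄m) / 7 = 3.4631
Var(rm) = Σ(rm − r̄m)² / 7 = 2.2748
β = Cov / Var = 3.4631 / 2.2748 = 1.5224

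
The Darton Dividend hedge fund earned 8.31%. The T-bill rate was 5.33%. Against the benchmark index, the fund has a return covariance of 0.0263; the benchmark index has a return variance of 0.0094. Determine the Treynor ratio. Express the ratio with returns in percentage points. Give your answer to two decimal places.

1.07

β = Cov / Var = 0.0263 / 0.0094 = 2.7979
Treynor = (Rp − Rf) / β = (8.31% − 5.33%) / 2.7979 = 2.98 / 2.7979 = 1.0651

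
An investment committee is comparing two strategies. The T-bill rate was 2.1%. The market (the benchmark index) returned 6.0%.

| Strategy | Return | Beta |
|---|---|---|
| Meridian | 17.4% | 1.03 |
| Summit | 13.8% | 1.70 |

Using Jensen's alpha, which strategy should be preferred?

Meridian: α = 17.4% − [2.1% + 1.03 × (6.0% − 2.1%)] = 11.283
Summit: α = 13.8% − [2.1% + 1.70 × (6.0% − 2.1%)] = 5.070
Highest: Meridian (11.283).

Meridian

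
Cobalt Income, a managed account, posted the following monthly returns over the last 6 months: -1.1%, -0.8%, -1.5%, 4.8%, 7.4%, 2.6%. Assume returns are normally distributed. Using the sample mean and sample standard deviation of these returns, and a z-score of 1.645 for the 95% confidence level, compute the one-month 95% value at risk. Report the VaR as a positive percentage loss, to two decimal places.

Mean return μ = 11.40 / 6 = 1.9000%
Sample std dev = √[67.0000 / 5] = 3.6606%
VaR = −(μ − z·σ) = −(1.9000 − 1.645 × 3.6606) = −(-4.1217) = 4.1217%

4.12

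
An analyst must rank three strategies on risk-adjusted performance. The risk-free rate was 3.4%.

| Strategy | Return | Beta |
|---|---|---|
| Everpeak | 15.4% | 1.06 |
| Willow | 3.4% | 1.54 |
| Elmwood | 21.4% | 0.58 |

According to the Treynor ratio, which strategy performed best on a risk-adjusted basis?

Elmwood

Everpeak: Treynor = (15.4% − 3.4%) / 1.06 = 11.321
Willow: Treynor = (3.4% − 3.4%) / 1.54 = 0.000
Elmwood: Treynor = (21.4% − 3.4%) / 0.58 = 31.034
Highest: Elmwood (31.034).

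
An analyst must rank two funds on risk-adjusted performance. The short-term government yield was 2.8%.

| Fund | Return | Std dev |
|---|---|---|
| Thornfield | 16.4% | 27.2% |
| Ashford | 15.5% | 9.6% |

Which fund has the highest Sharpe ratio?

Ashford

Thornfield: Sharpe ratio = (16.4% − 2.8%) / 27.2% = 0.500
Ashford: Sharpe ratio = (15.5% − 2.8%) / 9.6% = 1.323
Highest: Ashford (1.323).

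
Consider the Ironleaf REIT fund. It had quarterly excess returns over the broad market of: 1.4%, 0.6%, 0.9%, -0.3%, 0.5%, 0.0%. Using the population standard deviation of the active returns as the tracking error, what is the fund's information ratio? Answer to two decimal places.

0.93

Mean return r̄ = 3.10 / 6 = 0.5167%
Population σ = √[Σ(r − r̄)² / 6] = √[1.8683 / 6] = √0.3114 = 0.5580%
IR = r̄ / tracking error = 0.5167 / 0.5580 = 0.9260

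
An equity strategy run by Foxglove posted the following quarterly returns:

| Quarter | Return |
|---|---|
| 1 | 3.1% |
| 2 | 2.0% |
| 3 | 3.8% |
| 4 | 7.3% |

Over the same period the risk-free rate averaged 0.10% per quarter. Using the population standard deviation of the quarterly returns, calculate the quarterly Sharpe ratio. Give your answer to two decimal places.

1.99

Mean return r̄ = 16.20 / 4 = 4.0500%
Σ(r − r̄)² = (3.1 − 4.0500)² + (2 − 4.0500)² + … = 15.7300
population σ = √(15.7300 / 4) = √3.9325 = 1.9831%
Sharpe = (r̄ − rf) / σ = (4.0500 − 0.1) / 1.9831 = 3.9500 / 1.9831 = 1.9918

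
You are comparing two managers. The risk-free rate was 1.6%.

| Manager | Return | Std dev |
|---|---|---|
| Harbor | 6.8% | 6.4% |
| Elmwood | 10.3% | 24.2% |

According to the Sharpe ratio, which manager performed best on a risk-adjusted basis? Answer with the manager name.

Harbor

Harbor: Sharpe ratio = (6.8% − 1.6%) / 6.4% = 0.813
Elmwood: Sharpe ratio = (10.3% − 1.6%) / 24.2% = 0.360
Highest: Harbor (0.813).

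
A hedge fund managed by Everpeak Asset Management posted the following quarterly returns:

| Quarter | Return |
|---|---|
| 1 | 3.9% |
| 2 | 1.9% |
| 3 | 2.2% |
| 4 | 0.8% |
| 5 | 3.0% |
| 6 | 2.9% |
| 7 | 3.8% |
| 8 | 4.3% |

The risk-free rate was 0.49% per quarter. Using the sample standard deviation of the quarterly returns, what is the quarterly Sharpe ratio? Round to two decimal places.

2.01

r̄ = (3.9 + 1.9 + 2.2 + 0.8 + 3 + 2.9 + 3.8 + 4.3) / 8 = 2.8500%
Sample σ = √[Σ(r − r̄)² / 7] = √[9.6600 / 7] = √1.3800 = 1.1747%
Sharpe = (r̄ − rf) / σ = (2.8500 − 0.49) / 1.1747 = 2.3600 / 1.1747 = 2.0090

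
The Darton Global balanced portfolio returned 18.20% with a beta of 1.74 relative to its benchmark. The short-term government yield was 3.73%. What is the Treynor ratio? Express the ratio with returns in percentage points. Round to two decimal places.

Treynor = (Rp − Rf) / β = (18.20% − 3.73%) / 1.74 = 14.47 / 1.74 = 8.3161

8.32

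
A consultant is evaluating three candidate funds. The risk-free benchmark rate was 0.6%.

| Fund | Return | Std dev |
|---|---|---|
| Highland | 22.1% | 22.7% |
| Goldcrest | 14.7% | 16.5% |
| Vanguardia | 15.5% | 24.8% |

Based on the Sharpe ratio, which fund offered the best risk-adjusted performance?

Highland: Sharpe ratio = (22.1% − 0.6%) / 22.7% = 0.947
Goldcrest: Sharpe ratio = (14.7% − 0.6%) / 16.5% = 0.855
Vanguardia: Sharpe ratio = (15.5% − 0.6%) / 24.8% = 0.601
Highest: Highland (0.947).

Highland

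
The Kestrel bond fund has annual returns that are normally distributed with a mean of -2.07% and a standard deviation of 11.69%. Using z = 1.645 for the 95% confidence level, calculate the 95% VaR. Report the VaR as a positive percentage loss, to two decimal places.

21.30

VaR (as % loss) = −(μ − z·σ) = −(-2.07% − 1.645 × 11.69%) = −(-21.30005%) = 21.30005%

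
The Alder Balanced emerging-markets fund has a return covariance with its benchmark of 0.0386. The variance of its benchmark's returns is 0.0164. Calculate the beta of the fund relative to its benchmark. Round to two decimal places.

β = Cov(Rp, Rm) / Var(Rm) = 0.0386 / 0.0164 = 2.3537

2.35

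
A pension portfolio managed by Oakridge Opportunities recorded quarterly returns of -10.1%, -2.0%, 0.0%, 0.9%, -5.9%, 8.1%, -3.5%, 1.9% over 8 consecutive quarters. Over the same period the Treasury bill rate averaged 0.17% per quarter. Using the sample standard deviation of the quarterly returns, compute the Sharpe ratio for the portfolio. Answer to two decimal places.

-0.27

Mean return r̄ = -10.60 / 8 = -1.3250%
Σ(r − r̄)² = 209.0550; sample σ = √(209.0550/7) = 5.4649%
Sharpe = (r̄ − rf) / σ = (-1.3250 − 0.17) / 5.4649 = -1.4950 / 5.4649 = -0.2736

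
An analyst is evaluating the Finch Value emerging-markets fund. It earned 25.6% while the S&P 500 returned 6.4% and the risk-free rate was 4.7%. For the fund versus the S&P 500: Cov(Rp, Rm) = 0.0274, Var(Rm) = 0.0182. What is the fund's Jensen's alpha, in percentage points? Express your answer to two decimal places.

18.34

β = Cov / Var = 0.0274 / 0.0182 = 1.5055
E[R] = Rf + β(Rm − Rf) = 4.7% + 1.5055 × (6.4% − 4.7%) = 7.2594%
α = Rp − E[R] = 25.6% − 7.2594% = 18.3406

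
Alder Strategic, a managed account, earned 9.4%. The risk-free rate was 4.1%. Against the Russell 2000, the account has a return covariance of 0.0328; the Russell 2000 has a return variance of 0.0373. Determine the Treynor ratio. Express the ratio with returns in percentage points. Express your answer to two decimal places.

6.03

β = Cov / Var = 0.0328 / 0.0373 = 0.8794
Treynor = (Rp − Rf) / β = (9.4% − 4.1%) / 0.8794 = 5.30 / 0.8794 = 6.0268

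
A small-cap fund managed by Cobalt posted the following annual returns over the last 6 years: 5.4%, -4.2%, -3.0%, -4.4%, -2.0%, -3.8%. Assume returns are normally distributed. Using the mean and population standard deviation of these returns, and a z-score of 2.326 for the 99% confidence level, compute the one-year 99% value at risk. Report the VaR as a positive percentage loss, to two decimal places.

μ = (5.4 − 4.2 − 3 − 4.4 − 2 − 3.8) / 6 = -2.0000%
Σ(r − μ)² = (5.4 − (-2.0000))² + (-4.2 − (-2.0000))² + … = 69.6000
σ = √[69.6000 / 6] = 3.4059%
VaR = −(μ − z·σ) = −(-2.0000 − 2.326 × 3.4059) = −(-9.9221) = 9.9221%

9.92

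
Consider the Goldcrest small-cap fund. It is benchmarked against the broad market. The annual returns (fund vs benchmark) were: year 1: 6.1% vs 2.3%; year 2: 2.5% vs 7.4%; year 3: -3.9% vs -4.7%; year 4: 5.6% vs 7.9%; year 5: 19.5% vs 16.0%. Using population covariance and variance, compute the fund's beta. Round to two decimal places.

1.01

r̄p = 5.9600%,  r̄m = 5.7800%
Cov = Σ(rp − r̄p)(rm − r̄m) / 5 = 46.9712
Var(rm) = Σ(rm − r̄m)² / 5 = 46.7016
β = Cov / Var = 46.9712 / 46.7016 = 1.0058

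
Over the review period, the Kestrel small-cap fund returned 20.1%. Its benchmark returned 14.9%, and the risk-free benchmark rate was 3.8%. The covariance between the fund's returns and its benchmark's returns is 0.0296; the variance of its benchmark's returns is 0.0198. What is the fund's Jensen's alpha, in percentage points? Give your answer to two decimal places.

β = Cov / Var = 0.0296 / 0.0198 = 1.4949
E[R] = Rf + β(Rm − Rf) = 3.8% + 1.4949 × (14.9% − 3.8%) = 20.3934%
α = Rp − E[R] = 20.1% − 20.3934% = -0.2934

-0.29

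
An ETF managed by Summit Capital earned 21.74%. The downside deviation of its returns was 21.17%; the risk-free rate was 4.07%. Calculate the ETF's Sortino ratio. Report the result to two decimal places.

0.83

Sortino = (Rp − Rf) / σd = (21.74% − 4.07%) / 21.17% = 17.67% / 21.17% = 0.8347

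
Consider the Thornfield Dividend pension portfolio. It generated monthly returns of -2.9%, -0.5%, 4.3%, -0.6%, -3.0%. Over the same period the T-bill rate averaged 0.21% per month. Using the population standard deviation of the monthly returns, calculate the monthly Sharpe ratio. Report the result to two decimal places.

μ = (-2.9 − 0.5 + 4.3 − 0.6 − 3) / 5 = -2.70 / 5 = -0.5400%
Population std dev = √[35.0520 / 5] = 2.6477%
Sharpe = (μ − rf) / σ = (-0.5400 − 0.21) / 2.6477 = -0.7500 / 2.6477 = -0.2833

-0.28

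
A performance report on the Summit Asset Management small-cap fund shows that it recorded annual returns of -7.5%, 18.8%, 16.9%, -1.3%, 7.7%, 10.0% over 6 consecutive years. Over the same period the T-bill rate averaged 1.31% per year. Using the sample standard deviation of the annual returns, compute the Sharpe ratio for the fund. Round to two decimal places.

0.60

μ = (-7.5 + 18.8 + 16.9 − 1.3 + 7.7 + 10) / 6 = 44.60 / 6 = 7.4333%
Σ(r − μ)² = (-7.5 − 7.4333)² + (18.8 − 7.4333)² + (16.9 − 7.4333)² + … = 524.7533
sample σ = √(524.7533 / 5) = √104.9507 = 10.2445%
Sharpe = (μ − rf) / σ = (7.4333 − 1.31) / 10.2445 = 6.1233 / 10.2445 = 0.5977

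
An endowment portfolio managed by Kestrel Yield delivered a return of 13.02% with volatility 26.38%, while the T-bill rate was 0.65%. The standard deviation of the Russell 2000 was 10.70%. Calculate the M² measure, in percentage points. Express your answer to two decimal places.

Sharpe = (Rp − Rf) / σp = (13.02% − 0.65%) / 26.38% = 0.4689
M² = Rf + Sharpe × σm = 0.65% + 0.4689 × 10.70% = 5.6672%

5.67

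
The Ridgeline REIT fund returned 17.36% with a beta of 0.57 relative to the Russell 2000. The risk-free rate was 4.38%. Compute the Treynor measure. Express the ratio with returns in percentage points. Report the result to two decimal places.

22.77

Treynor = (Rp − Rf) / β = (17.36% − 4.38%) / 0.57 = 12.98 / 0.57 = 22.7719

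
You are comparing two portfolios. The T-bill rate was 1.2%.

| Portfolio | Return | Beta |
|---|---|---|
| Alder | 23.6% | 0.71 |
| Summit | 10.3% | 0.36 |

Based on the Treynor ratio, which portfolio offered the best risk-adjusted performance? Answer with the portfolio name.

Alder

Alder: Treynor = (23.6% − 1.2%) / 0.71 = 31.549
Summit: Treynor = (10.3% − 1.2%) / 0.36 = 25.278
Highest: Alder (31.549).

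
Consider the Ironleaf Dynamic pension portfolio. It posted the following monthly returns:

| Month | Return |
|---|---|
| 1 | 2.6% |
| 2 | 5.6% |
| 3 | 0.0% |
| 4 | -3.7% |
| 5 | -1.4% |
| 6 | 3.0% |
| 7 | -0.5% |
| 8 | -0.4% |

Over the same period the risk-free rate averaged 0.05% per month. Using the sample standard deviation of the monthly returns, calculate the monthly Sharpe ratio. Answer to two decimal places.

0.21

μ = (2.6 + 5.6 + 0 − 3.7 − 1.4 + 3 − 0.5 − 0.4) / 8 = 0.6500%
Σ(r − μ)² = (2.6 − 0.6500)² + (5.6 − 0.6500)² + (0 − 0.6500)² + … = 59.8000
σ = √[59.8000 / 7] = 2.9228%
Sharpe = (μ − rf) / σ = (0.6500 − 0.05) / 2.9228 = 0.6000 / 2.9228 = 0.2053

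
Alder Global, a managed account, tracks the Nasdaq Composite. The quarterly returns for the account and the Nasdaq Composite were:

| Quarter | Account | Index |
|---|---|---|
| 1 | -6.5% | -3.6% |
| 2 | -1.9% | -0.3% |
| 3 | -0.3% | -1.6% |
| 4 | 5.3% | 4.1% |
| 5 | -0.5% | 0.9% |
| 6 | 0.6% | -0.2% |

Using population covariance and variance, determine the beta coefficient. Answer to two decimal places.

1.36

r̄p = -0.5500%,  r̄m = -0.1167%
Cov = Σ(rp − r̄p)(rm − r̄m) / 6 = 7.5375
Var(rm) = Σ(rm − r̄m)² / 6 = 5.5314
β = Cov / Var = 7.5375 / 5.5314 = 1.3627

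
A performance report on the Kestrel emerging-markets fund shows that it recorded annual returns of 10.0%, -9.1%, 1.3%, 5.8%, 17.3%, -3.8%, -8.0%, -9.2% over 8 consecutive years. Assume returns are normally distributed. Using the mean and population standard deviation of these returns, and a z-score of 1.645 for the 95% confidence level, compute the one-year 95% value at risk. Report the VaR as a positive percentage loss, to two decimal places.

μ = (10 − 9.1 + 1.3 + 5.8 + 17.3 − 3.8 − 8 − 9.2) / 8 = 0.5375%
Σ(r − μ)² = (10 − 0.5375)² + (-9.1 − 0.5375)² + … = 678.1988
σ = √[678.1988 / 8] = 9.2073%
VaR = −(μ − z·σ) = −(0.5375 − 1.645 × 9.2073) = −(-14.6085) = 14.6085%

14.61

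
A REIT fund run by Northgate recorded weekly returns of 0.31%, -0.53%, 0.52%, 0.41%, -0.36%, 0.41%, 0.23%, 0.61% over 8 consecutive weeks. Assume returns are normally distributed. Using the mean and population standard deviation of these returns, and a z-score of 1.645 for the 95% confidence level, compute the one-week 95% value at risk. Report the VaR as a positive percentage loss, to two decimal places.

0.44

r̄ = (0.31 − 0.53 + 0.52 + 0.41 − 0.36 + 0.41 + 0.23 + 0.61) / 8 = 0.2000%
Σ(r − r̄)² = (0.31 − 0.2000)² + (-0.53 − 0.2000)² + … = 1.2182
σ = √[1.2182 / 8] = 0.3902%
VaR = −(r̄ − z·σ) = −(0.2000 − 1.645 × 0.3902) = −(-0.4419) = 0.4419%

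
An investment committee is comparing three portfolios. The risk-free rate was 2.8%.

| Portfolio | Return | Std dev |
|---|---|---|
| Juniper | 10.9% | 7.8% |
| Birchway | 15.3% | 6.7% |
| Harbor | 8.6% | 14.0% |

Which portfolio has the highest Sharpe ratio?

Birchway

Juniper: Sharpe ratio = (10.9% − 2.8%) / 7.8% = 1.038
Birchway: Sharpe ratio = (15.3% − 2.8%) / 6.7% = 1.866
Harbor: Sharpe ratio = (8.6% − 2.8%) / 14.0% = 0.414
Highest: Birchway (1.866).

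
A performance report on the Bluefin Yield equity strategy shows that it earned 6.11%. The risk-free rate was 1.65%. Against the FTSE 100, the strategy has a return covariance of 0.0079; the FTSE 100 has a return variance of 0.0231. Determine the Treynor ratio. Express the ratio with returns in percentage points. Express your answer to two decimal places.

β = Cov / Var = 0.0079 / 0.0231 = 0.3420
Treynor = (Rp − Rf) / β = (6.11% − 1.65%) / 0.3420 = 4.46 / 0.3420 = 13.0409

13.04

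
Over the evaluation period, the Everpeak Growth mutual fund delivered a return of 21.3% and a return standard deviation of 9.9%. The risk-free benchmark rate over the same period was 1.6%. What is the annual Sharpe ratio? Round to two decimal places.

Sharpe = (Rp − Rf) / σp = (21.3% − 1.6%) / 9.9% = 19.70% / 9.9% = 1.9899

1.99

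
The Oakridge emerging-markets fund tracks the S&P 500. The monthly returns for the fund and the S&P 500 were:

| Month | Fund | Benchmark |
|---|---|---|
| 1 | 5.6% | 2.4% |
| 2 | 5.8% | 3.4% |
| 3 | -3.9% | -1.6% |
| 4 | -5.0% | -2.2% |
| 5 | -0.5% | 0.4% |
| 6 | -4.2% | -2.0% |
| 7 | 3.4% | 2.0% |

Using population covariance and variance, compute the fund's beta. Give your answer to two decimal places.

2.03

r̄p = 0.1714%,  r̄m = 0.3429%
Cov = Σ(rp − r̄p)(rm − r̄m) / 7 = 9.2841
Var(rm) = Σ(rm − r̄m)² / 7 = 4.5796
β = Cov / Var = 9.2841 / 4.5796 = 2.0273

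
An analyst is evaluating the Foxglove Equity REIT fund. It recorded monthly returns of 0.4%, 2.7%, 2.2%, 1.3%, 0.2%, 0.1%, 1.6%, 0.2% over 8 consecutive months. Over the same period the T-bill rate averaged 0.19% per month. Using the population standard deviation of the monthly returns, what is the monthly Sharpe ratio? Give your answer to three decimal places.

Mean return μ = 8.70 / 8 = 1.0875%
Σ(r − μ)² = (0.4 − 1.0875)² + (2.7 − 1.0875)² + … = 7.1688
population σ = √(7.1688 / 8) = √0.8961 = 0.9466%
Sharpe = (μ − rf) / σ = (1.0875 − 0.19) / 0.9466 = 0.8975 / 0.9466 = 0.9481

0.948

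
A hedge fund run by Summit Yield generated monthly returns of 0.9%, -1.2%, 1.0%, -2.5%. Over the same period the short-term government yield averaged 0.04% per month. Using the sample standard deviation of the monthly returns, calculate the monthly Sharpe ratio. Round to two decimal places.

r̄ = (0.9 − 1.2 + 1 − 2.5) / 4 = -0.4500%
Σ(r − r̄)² = (0.9 − (-0.4500))² + (-1.2 − (-0.4500))² + (1 − (-0.4500))² + … = 8.6900
σ = √[8.6900 / 3] = 1.7020%
Sharpe = (r̄ − rf) / σ = (-0.4500 − 0.04) / 1.7020 = -0.4900 / 1.7020 = -0.2879

-0.29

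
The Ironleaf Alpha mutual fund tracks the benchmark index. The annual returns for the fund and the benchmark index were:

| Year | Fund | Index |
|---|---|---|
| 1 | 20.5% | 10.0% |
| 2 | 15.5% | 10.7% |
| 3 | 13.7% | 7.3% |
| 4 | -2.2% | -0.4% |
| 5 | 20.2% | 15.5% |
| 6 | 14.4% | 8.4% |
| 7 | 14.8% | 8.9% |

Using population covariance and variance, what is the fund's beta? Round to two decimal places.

r̄p = 13.8429%,  r̄m = 8.6286%
Cov = Σ(rp − r̄p)(rm − r̄m) / 7 = 28.7731
Var(rm) = Σ(rm − r̄m)² / 7 = 19.5420
β = Cov / Var = 28.7731 / 19.5420 = 1.4724

1.47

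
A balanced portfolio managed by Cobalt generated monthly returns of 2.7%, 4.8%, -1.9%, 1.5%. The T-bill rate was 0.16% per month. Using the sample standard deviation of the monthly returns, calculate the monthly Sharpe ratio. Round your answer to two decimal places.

μ = (2.7 + 4.8 − 1.9 + 1.5) / 4 = 1.7750%
Sample σ = √[Σ(r − μ)² / 3] = √[23.5875 / 3] = √7.8625 = 2.8040%
Sharpe = (μ − rf) / σ = (1.7750 − 0.16) / 2.8040 = 1.6150 / 2.8040 = 0.5760

0.58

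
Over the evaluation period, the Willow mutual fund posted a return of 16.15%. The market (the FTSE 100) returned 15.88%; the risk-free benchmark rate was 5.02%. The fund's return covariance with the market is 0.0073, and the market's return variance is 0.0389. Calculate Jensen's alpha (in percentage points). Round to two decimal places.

β = Cov / Var = 0.0073 / 0.0389 = 0.1877
E[R] = Rf + β(Rm − Rf) = 5.02% + 0.1877 × (15.88% − 5.02%) = 7.0584%
α = Rp − E[R] = 16.15% − 7.0584% = 9.0916

9.09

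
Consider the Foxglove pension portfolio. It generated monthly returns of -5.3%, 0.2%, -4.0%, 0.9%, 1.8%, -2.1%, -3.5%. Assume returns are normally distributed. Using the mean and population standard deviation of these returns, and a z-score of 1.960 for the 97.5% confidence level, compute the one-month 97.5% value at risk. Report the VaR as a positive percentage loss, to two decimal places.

6.64

r̄ = (-5.3 + 0.2 − 4 + 0.9 + 1.8 − 2.1 − 3.5) / 7 = -12.00 / 7 = -1.7143%
Σ(r − r̄)² = 44.2686; population σ = √(44.2686/7) = 2.5148%
VaR = −(r̄ − z·σ) = −(-1.7143 − 1.960 × 2.5148) = −(-6.6433) = 6.6433%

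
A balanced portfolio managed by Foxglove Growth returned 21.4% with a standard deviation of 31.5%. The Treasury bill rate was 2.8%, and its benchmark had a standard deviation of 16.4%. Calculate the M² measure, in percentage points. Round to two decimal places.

12.48

Sharpe = (Rp − Rf) / σp = (21.4% − 2.8%) / 31.5% = 0.5905
M² = Rf + Sharpe × σm = 2.8% + 0.5905 × 16.4% = 12.4842%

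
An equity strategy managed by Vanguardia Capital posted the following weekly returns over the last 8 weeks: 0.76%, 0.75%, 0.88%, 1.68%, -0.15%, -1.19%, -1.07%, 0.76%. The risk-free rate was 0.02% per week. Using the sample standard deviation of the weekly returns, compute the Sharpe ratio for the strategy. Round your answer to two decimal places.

μ = (0.76 + 0.75 + 0.88 + 1.68 − 0.15 − 1.19 − 1.07 + 0.76) / 8 = 0.3025%
Sample σ = √[Σ(r − μ)² / 7] = √[7.1660 / 7] = √1.0237 = 1.0118%
Sharpe = (μ − rf) / σ = (0.3025 − 0.02) / 1.0118 = 0.2825 / 1.0118 = 0.2792

0.28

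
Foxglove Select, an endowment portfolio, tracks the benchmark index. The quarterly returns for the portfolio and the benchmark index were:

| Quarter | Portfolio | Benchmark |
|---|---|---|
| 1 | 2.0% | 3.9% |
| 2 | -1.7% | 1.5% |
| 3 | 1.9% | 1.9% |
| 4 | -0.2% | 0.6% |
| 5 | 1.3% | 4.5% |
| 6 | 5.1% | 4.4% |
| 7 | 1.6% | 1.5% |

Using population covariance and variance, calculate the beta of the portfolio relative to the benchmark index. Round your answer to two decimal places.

0.86

r̄p = 1.4286%,  r̄m = 2.6143%
Cov = Σ(rp − r̄p)(rm − r̄m) / 7 = 1.8982
Var(rm) = Σ(rm − r̄m)² / 7 = 2.2069
β = Cov / Var = 1.8982 / 2.2069 = 0.8601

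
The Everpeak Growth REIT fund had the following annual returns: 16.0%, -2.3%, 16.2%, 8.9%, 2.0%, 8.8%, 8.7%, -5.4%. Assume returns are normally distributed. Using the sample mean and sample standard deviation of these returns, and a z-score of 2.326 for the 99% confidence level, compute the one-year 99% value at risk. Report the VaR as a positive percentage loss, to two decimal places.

Mean return μ = 52.90 / 8 = 6.6125%
Sample σ = √[Σ(r − μ)² / 7] = √[439.4288 / 7] = √62.7755 = 7.9231%
VaR = −(μ − z·σ) = −(6.6125 − 2.326 × 7.9231) = −(-11.8166) = 11.8166%

11.82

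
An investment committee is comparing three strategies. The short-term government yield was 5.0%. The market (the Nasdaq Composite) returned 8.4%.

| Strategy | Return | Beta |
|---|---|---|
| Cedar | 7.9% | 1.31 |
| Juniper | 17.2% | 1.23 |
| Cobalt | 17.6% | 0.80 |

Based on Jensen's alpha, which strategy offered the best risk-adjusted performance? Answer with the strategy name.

Cedar: α = 7.9% − [5.0% + 1.31 × (8.4% − 5.0%)] = -1.554
Juniper: α = 17.2% − [5.0% + 1.23 × (8.4% − 5.0%)] = 8.018
Cobalt: α = 17.6% − [5.0% + 0.80 × (8.4% − 5.0%)] = 9.880
Highest: Cobalt (9.880).

Cobalt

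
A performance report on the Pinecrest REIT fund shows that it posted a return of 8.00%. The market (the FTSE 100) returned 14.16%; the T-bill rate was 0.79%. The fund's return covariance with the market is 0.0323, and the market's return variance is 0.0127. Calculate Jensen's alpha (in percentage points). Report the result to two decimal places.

-26.79

β = Cov / Var = 0.0323 / 0.0127 = 2.5433
E[R] = Rf + β(Rm − Rf) = 0.79% + 2.5433 × (14.16% − 0.79%) = 34.7939%
α = Rp − E[R] = 8.00% − 34.7939% = -26.7939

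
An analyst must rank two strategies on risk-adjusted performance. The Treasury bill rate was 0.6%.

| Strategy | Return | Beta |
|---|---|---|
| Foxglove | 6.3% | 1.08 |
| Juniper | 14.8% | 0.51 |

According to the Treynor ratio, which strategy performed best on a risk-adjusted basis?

Juniper

Foxglove: Treynor = (6.3% − 0.6%) / 1.08 = 5.278
Juniper: Treynor = (14.8% − 0.6%) / 0.51 = 27.843
Highest: Juniper (27.843).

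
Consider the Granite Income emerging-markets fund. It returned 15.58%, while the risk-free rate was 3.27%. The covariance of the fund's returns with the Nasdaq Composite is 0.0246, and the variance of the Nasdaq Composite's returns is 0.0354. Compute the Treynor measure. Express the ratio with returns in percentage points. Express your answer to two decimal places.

17.71

β = Cov / Var = 0.0246 / 0.0354 = 0.6949
Treynor = (Rp − Rf) / β = (15.58% − 3.27%) / 0.6949 = 12.31 / 0.6949 = 17.7148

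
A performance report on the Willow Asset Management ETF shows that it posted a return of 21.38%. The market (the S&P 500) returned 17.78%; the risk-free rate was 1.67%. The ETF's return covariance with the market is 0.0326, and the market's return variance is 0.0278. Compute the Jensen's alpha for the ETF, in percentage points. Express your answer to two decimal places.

β = Cov / Var = 0.0326 / 0.0278 = 1.1727
E[R] = Rf + β(Rm − Rf) = 1.67% + 1.1727 × (17.78% − 1.67%) = 20.5622%
α = Rp − E[R] = 21.38% − 20.5622% = 0.8178

0.82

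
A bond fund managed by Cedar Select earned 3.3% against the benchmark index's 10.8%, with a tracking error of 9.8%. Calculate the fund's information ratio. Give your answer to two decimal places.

IR = (Rp − Rb) / TE = (3.3% − 10.8%) / 9.8% = -7.50% / 9.8% = -0.7653

-0.77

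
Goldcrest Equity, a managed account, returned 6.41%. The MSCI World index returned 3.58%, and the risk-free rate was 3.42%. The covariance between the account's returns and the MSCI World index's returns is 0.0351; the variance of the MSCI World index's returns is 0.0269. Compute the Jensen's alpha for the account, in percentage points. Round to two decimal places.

2.78

β = Cov / Var = 0.0351 / 0.0269 = 1.3048
E[R] = Rf + β(Rm − Rf) = 3.42% + 1.3048 × (3.58% − 3.42%) = 3.6288%
α = Rp − E[R] = 6.41% − 3.6288% = 2.7812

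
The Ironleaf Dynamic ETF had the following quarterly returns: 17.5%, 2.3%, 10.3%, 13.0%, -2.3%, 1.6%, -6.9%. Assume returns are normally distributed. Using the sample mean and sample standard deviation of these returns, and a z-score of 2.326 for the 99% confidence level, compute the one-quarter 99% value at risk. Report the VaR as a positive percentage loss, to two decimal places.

μ = (17.5 + 2.3 + 10.3 + 13 − 2.3 + 1.6 − 6.9) / 7 = 35.50 / 7 = 5.0714%
Σ(r − μ)² = (17.5 − 5.0714)² + (2.3 − 5.0714)² + … = 462.0543
sample σ = √(462.0543 / 6) = √77.0091 = 8.7755%
VaR = −(μ − z·σ) = −(5.0714 − 2.326 × 8.7755) = −(-15.3404) = 15.3404%

15.34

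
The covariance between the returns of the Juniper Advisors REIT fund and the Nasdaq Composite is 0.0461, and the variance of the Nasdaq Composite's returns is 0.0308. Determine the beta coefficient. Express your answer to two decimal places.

β = Cov(Rp, Rm) / Var(Rm) = 0.0461 / 0.0308 = 1.4968

1.50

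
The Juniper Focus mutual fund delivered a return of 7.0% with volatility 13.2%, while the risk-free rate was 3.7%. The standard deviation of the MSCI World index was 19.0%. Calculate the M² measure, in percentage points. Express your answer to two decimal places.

Sharpe = (Rp − Rf) / σp = (7.0% − 3.7%) / 13.2% = 0.2500
M² = Rf + Sharpe × σm = 3.7% + 0.2500 × 19.0% = 8.4500%

8.45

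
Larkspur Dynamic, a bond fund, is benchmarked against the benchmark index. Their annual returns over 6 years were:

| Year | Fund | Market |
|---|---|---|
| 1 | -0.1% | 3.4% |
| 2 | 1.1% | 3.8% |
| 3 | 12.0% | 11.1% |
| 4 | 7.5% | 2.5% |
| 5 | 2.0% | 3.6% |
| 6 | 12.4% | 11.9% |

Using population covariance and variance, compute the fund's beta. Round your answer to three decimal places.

r̄p = 5.8167%,  r̄m = 6.0500%
Cov = Σ(rp − r̄p)(rm − r̄m) / 6 = 16.5675
Var(rm) = Σ(rm − r̄m)² / 6 = 15.0692
β = Cov / Var = 16.5675 / 15.0692 = 1.0994

1.099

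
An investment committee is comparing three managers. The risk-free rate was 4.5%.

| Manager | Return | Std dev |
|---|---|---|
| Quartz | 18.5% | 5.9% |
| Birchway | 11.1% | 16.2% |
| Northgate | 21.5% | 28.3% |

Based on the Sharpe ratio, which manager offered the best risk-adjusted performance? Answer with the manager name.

Quartz

Quartz: Sharpe ratio = (18.5% − 4.5%) / 5.9% = 2.373
Birchway: Sharpe ratio = (11.1% − 4.5%) / 16.2% = 0.407
Northgate: Sharpe ratio = (21.5% − 4.5%) / 28.3% = 0.601
Highest: Quartz (2.373).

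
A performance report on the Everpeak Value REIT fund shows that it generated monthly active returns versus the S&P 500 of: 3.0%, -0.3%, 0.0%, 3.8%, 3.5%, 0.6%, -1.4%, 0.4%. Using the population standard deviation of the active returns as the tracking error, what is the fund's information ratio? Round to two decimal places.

Mean return r̄ = 9.60 / 8 = 1.2000%
Population std dev = √[26.7400 / 8] = 1.8283%
IR = r̄ / tracking error = 1.2000 / 1.8283 = 0.6563

0.66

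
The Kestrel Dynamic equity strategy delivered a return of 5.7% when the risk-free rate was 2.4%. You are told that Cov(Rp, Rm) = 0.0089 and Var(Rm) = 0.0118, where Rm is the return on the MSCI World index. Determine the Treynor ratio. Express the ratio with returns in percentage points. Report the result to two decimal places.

4.38

β = Cov / Var = 0.0089 / 0.0118 = 0.7542
Treynor = (Rp − Rf) / β = (5.7% − 2.4%) / 0.7542 = 3.30 / 0.7542 = 4.3755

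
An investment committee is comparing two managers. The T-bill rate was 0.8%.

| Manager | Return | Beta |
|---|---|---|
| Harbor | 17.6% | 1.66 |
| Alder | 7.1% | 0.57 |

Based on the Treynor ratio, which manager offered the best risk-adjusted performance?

Alder

Harbor: Treynor = (17.6% − 0.8%) / 1.66 = 10.120
Alder: Treynor = (7.1% − 0.8%) / 0.57 = 11.053
Highest: Alder (11.053).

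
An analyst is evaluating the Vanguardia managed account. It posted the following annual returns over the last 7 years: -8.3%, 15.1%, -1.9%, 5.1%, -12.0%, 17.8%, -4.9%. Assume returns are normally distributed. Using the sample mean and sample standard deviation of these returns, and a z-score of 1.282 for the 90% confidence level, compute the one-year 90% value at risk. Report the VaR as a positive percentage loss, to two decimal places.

r̄ = (-8.3 + 15.1 − 1.9 + 5.1 − 12 + 17.8 − 4.9) / 7 = 1.5571%
Σ(r − r̄)² = 794.3971; sample σ = √(794.3971/6) = 11.5065%
VaR = −(r̄ − z·σ) = −(1.5571 − 1.282 × 11.5065) = −(-13.1942) = 13.1942%

13.19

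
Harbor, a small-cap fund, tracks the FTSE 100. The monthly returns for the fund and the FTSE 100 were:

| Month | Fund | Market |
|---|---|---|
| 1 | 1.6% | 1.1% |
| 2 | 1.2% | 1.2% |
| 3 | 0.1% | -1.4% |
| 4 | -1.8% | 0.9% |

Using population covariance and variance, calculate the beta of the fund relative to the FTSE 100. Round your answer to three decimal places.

r̄p = 0.2750%,  r̄m = 0.4500%
Cov = Σ(rp − r̄p)(rm − r̄m) / 4 = 0.2363
Var(rm) = Σ(rm − r̄m)² / 4 = 1.1525
β = Cov / Var = 0.2363 / 1.1525 = 0.2050

0.205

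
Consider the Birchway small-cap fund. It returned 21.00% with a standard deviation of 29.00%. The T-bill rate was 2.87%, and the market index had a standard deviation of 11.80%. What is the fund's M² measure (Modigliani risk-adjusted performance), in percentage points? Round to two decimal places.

10.25

Sharpe = (Rp − Rf) / σp = (21.00% − 2.87%) / 29.00% = 0.6252
M² = Rf + Sharpe × σm = 2.87% + 0.6252 × 11.80% = 10.2474%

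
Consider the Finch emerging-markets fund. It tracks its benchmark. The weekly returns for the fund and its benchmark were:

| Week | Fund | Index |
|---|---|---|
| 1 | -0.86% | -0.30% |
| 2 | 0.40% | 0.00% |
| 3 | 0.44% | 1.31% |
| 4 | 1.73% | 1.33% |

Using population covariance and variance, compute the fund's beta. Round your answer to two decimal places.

r̄p = 0.4275%,  r̄m = 0.5850%
Cov = Σ(rp − r̄p)(rm − r̄m) / 4 = 0.5337
Var(rm) = Σ(rm − r̄m)² / 4 = 0.5515
β = Cov / Var = 0.5337 / 0.5515 = 0.9677

0.97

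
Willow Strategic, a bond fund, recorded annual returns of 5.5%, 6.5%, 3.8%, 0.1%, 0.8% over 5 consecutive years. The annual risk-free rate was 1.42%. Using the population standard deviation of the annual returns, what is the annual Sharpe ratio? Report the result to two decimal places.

r̄ = (5.5 + 6.5 + 3.8 + 0.1 + 0.8) / 5 = 16.70 / 5 = 3.3400%
Σ(r − r̄)² = 31.8120; population σ = √(31.8120/5) = 2.5224%
Sharpe = (r̄ − rf) / σ = (3.3400 − 1.42) / 2.5224 = 1.9200 / 2.5224 = 0.7612

0.76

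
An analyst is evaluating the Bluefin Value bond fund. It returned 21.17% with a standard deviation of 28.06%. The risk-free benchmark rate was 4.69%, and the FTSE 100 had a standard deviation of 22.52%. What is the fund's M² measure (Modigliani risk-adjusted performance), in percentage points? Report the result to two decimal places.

17.92

Sharpe = (Rp − Rf) / σp = (21.17% − 4.69%) / 28.06% = 0.5873
M² = Rf + Sharpe × σm = 4.69% + 0.5873 × 22.52% = 17.9160%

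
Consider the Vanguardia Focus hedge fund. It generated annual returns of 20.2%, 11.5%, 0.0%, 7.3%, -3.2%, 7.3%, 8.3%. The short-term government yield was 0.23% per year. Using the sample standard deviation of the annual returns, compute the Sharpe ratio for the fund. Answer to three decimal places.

Mean return μ = 51.40 / 7 = 7.3429%
Σ(r − μ)² = (20.2 − 7.3429)² + (11.5 − 7.3429)² + (0 − 7.3429)² + … = 348.5771
σ = √[348.5771 / 6] = 7.6221%
Sharpe = (μ − rf) / σ = (7.3429 − 0.23) / 7.6221 = 7.1129 / 7.6221 = 0.9332

0.933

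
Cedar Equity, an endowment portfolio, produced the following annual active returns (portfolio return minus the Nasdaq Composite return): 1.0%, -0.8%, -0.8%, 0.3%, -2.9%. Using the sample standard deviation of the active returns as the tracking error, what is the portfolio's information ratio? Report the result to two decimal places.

μ = (1 − 0.8 − 0.8 + 0.3 − 2.9) / 5 = -3.20 / 5 = -0.6400%
Sample std dev = √[8.7320 / 4] = 1.4775%
IR = μ / tracking error = -0.6400 / 1.4775 = -0.4332

-0.43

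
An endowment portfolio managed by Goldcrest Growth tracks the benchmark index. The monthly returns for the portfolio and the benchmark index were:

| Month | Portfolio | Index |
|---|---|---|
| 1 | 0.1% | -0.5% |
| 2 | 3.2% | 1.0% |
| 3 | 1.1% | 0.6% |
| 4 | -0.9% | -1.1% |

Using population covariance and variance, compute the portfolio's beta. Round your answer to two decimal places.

r̄p = 0.8750%,  r̄m = 0.0000%
Cov = Σ(rp − r̄p)(rm − r̄m) / 4 = 1.2000
Var(rm) = Σ(rm − r̄m)² / 4 = 0.7050
β = Cov / Var = 1.2000 / 0.7050 = 1.7021

1.70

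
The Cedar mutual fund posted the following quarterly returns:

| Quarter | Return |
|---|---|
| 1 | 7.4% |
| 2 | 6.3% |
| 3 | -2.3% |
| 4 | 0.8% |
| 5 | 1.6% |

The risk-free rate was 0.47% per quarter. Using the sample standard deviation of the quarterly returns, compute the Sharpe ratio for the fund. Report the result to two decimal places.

r̄ = (7.4 + 6.3 − 2.3 + 0.8 + 1.6) / 5 = 2.7600%
Σ(r − r̄)² = (7.4 − 2.7600)² + (6.3 − 2.7600)² + … = 64.8520
σ = √[64.8520 / 4] = 4.0265%
Sharpe = (r̄ − rf) / σ = (2.7600 − 0.47) / 4.0265 = 2.2900 / 4.0265 = 0.5687

0.57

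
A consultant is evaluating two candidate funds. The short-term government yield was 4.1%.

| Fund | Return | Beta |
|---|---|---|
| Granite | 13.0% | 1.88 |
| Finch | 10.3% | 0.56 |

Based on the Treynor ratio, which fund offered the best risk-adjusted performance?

Finch

Granite: Treynor = (13.0% − 4.1%) / 1.88 = 4.734
Finch: Treynor = (10.3% − 4.1%) / 0.56 = 11.071
Highest: Finch (11.071).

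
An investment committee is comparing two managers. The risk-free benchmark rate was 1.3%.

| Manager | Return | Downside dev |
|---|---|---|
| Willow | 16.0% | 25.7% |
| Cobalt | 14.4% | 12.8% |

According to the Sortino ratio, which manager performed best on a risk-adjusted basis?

Willow: Sortino ratio = (16.0% − 1.3%) / 25.7% = 0.572
Cobalt: Sortino ratio = (14.4% − 1.3%) / 12.8% = 1.023
Highest: Cobalt (1.023).

Cobalt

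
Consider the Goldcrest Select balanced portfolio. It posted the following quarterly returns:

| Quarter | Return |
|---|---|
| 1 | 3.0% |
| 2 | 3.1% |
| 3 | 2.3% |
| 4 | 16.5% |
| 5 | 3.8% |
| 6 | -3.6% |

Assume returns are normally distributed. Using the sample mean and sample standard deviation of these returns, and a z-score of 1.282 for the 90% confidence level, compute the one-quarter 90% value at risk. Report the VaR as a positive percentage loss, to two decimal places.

4.29

Mean return μ = 25.10 / 6 = 4.1833%
Sample std dev = √[218.5483 / 5] = 6.6113%
VaR = −(μ − z·σ) = −(4.1833 − 1.282 × 6.6113) = −(-4.2924) = 4.2924%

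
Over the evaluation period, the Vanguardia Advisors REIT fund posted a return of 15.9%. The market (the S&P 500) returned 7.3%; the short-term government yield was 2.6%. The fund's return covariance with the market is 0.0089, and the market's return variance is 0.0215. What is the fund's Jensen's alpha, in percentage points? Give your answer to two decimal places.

11.35

β = Cov / Var = 0.0089 / 0.0215 = 0.4140
E[R] = Rf + β(Rm − Rf) = 2.6% + 0.4140 × (7.3% − 2.6%) = 4.5458%
α = Rp − E[R] = 15.9% − 4.5458% = 11.3542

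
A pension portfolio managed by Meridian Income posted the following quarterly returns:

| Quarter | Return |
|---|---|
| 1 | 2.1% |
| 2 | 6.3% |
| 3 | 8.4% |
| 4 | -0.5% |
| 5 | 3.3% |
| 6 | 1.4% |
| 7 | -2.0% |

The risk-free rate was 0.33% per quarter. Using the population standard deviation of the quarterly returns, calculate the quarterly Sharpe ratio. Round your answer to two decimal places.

r̄ = (2.1 + 6.3 + 8.4 − 0.5 + 3.3 + 1.4 − 2) / 7 = 19.00 / 7 = 2.7143%
Population std dev = √[80.1886 / 7] = 3.3846%
Sharpe = (r̄ − rf) / σ = (2.7143 − 0.33) / 3.3846 = 2.3843 / 3.3846 = 0.7045

0.70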